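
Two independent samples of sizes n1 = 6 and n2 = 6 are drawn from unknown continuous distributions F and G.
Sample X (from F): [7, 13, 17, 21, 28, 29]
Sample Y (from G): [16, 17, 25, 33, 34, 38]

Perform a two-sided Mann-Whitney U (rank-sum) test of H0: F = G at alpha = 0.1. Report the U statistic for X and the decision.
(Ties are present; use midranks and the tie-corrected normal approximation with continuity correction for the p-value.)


Step 1: Combine and sort all 12 observations; assign midranks.
sorted (value, group): (7,X), (13,X), (16,Y), (17,X), (17,Y), (21,X), (25,Y), (28,X), (29,X), (33,Y), (34,Y), (38,Y)
ranks: 7->1, 13->2, 16->3, 17->4.5, 17->4.5, 21->6, 25->7, 28->8, 29->9, 33->10, 34->11, 38->12
Step 2: Rank sum for X: R1 = 1 + 2 + 4.5 + 6 + 8 + 9 = 30.5.
Step 3: U_X = R1 - n1(n1+1)/2 = 30.5 - 6*7/2 = 30.5 - 21 = 9.5.
       U_Y = n1*n2 - U_X = 36 - 9.5 = 26.5.
Step 4: Ties are present, so use the tie-corrected normal approximation (with continuity correction) for the p-value.
Step 5: p-value = 0.199397; compare to alpha = 0.1. fail to reject H0.

U_X = 9.5, p = 0.199397, fail to reject H0 at alpha = 0.1.


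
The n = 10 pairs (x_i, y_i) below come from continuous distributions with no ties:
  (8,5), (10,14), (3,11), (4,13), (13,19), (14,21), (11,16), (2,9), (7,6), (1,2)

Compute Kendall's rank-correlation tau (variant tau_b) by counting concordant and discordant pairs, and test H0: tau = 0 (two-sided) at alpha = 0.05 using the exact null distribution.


Step 1: Enumerate the 45 unordered pairs (i,j) with i<j and classify each by sign(x_j-x_i) * sign(y_j-y_i).
  (1,2):dx=+2,dy=+9->C; (1,3):dx=-5,dy=+6->D; (1,4):dx=-4,dy=+8->D; (1,5):dx=+5,dy=+14->C
  (1,6):dx=+6,dy=+16->C; (1,7):dx=+3,dy=+11->C; (1,8):dx=-6,dy=+4->D; (1,9):dx=-1,dy=+1->D
  (1,10):dx=-7,dy=-3->C; (2,3):dx=-7,dy=-3->C; (2,4):dx=-6,dy=-1->C; (2,5):dx=+3,dy=+5->C
  (2,6):dx=+4,dy=+7->C; (2,7):dx=+1,dy=+2->C; (2,8):dx=-8,dy=-5->C; (2,9):dx=-3,dy=-8->C
  (2,10):dx=-9,dy=-12->C; (3,4):dx=+1,dy=+2->C; (3,5):dx=+10,dy=+8->C; (3,6):dx=+11,dy=+10->C
  (3,7):dx=+8,dy=+5->C; (3,8):dx=-1,dy=-2->C; (3,9):dx=+4,dy=-5->D; (3,10):dx=-2,dy=-9->C
  (4,5):dx=+9,dy=+6->C; (4,6):dx=+10,dy=+8->C; (4,7):dx=+7,dy=+3->C; (4,8):dx=-2,dy=-4->C
  (4,9):dx=+3,dy=-7->D; (4,10):dx=-3,dy=-11->C; (5,6):dx=+1,dy=+2->C; (5,7):dx=-2,dy=-3->C
  (5,8):dx=-11,dy=-10->C; (5,9):dx=-6,dy=-13->C; (5,10):dx=-12,dy=-17->C; (6,7):dx=-3,dy=-5->C
  (6,8):dx=-12,dy=-12->C; (6,9):dx=-7,dy=-15->C; (6,10):dx=-13,dy=-19->C; (7,8):dx=-9,dy=-7->C
  (7,9):dx=-4,dy=-10->C; (7,10):dx=-10,dy=-14->C; (8,9):dx=+5,dy=-3->D; (8,10):dx=-1,dy=-7->C
  (9,10):dx=-6,dy=-4->C
Step 2: C = 38, D = 7, total pairs = 45.
Step 3: tau = (C - D)/(n(n-1)/2) = (38 - 7)/45 = 0.688889.
Step 4: Exact two-sided p-value (enumerate n! = 3628800 permutations of y under H0): p = 0.004687.
Step 5: alpha = 0.05. reject H0.

tau_b = 0.6889 (C=38, D=7), p = 0.004687, reject H0.


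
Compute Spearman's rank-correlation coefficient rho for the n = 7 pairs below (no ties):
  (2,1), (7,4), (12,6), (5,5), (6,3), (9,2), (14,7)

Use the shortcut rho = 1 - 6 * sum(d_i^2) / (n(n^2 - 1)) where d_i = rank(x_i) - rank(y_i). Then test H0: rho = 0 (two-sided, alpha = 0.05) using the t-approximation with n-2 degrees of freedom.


Step 1: Rank x and y separately (midranks; no ties here).
rank(x): 2->1, 7->4, 12->6, 5->2, 6->3, 9->5, 14->7
rank(y): 1->1, 4->4, 6->6, 5->5, 3->3, 2->2, 7->7
Step 2: d_i = R_x(i) - R_y(i); compute d_i^2.
  (1-1)^2=0, (4-4)^2=0, (6-6)^2=0, (2-5)^2=9, (3-3)^2=0, (5-2)^2=9, (7-7)^2=0
sum(d^2) = 18.
Step 3: rho = 1 - 6*18 / (7*(7^2 - 1)) = 1 - 108/336 = 0.678571.
Step 4: Under H0, t = rho * sqrt((n-2)/(1-rho^2)) = 2.0657 ~ t(5).
Step 5: Two-sided p-value from the t-distribution with 5 df = 0.093750.
Step 6: alpha = 0.05. fail to reject H0.

rho = 0.6786, p = 0.093750, fail to reject H0 at alpha = 0.05.


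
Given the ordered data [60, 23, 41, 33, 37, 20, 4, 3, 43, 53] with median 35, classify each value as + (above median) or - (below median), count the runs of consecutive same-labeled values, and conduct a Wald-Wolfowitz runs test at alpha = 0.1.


Step 1: Compute median = 35; label A = above, B = below.
Labels in order: ABABABBBAA  (n_A = 5, n_B = 5)
Step 2: Count runs R = 7.
Step 3: Under H0 (random ordering), E[R] = 2*n_A*n_B/(n_A+n_B) + 1 = 2*5*5/10 + 1 = 6.0000.
        Var[R] = 2*n_A*n_B*(2*n_A*n_B - n_A - n_B) / ((n_A+n_B)^2 * (n_A+n_B-1)) = 2000/900 = 2.2222.
        SD[R] = 1.4907.
Step 4: Continuity-corrected z = (R - 0.5 - E[R]) / SD[R] = (7 - 0.5 - 6.0000) / 1.4907 = 0.3354.
Step 5: Two-sided p-value via normal approximation = 2*(1 - Phi(|z|)) = 0.737316.
Step 6: alpha = 0.1. fail to reject H0.

R = 7, z = 0.3354, p = 0.737316, fail to reject H0.


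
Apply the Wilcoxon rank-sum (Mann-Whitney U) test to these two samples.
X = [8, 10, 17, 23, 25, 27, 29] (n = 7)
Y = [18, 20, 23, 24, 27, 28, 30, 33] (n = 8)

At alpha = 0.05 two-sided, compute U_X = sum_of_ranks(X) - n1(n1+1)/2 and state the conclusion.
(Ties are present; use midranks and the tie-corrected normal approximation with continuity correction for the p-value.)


Step 1: Combine and sort all 15 observations; assign midranks.
sorted (value, group): (8,X), (10,X), (17,X), (18,Y), (20,Y), (23,X), (23,Y), (24,Y), (25,X), (27,X), (27,Y), (28,Y), (29,X), (30,Y), (33,Y)
ranks: 8->1, 10->2, 17->3, 18->4, 20->5, 23->6.5, 23->6.5, 24->8, 25->9, 27->10.5, 27->10.5, 28->12, 29->13, 30->14, 33->15
Step 2: Rank sum for X: R1 = 1 + 2 + 3 + 6.5 + 9 + 10.5 + 13 = 45.
Step 3: U_X = R1 - n1(n1+1)/2 = 45 - 7*8/2 = 45 - 28 = 17.
       U_Y = n1*n2 - U_X = 56 - 17 = 39.
Step 4: Ties are present, so use the tie-corrected normal approximation (with continuity correction) for the p-value.
Step 5: p-value = 0.223485; compare to alpha = 0.05. fail to reject H0.

U_X = 17, p = 0.223485, fail to reject H0 at alpha = 0.05.


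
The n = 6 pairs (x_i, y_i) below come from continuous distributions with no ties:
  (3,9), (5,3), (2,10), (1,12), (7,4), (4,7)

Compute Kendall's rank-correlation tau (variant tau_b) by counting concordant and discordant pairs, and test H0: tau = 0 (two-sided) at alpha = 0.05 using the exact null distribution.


Step 1: Enumerate the 15 unordered pairs (i,j) with i<j and classify each by sign(x_j-x_i) * sign(y_j-y_i).
  (1,2):dx=+2,dy=-6->D; (1,3):dx=-1,dy=+1->D; (1,4):dx=-2,dy=+3->D; (1,5):dx=+4,dy=-5->D
  (1,6):dx=+1,dy=-2->D; (2,3):dx=-3,dy=+7->D; (2,4):dx=-4,dy=+9->D; (2,5):dx=+2,dy=+1->C
  (2,6):dx=-1,dy=+4->D; (3,4):dx=-1,dy=+2->D; (3,5):dx=+5,dy=-6->D; (3,6):dx=+2,dy=-3->D
  (4,5):dx=+6,dy=-8->D; (4,6):dx=+3,dy=-5->D; (5,6):dx=-3,dy=+3->D
Step 2: C = 1, D = 14, total pairs = 15.
Step 3: tau = (C - D)/(n(n-1)/2) = (1 - 14)/15 = -0.866667.
Step 4: Exact two-sided p-value (enumerate n! = 720 permutations of y under H0): p = 0.016667.
Step 5: alpha = 0.05. reject H0.

tau_b = -0.8667 (C=1, D=14), p = 0.016667, reject H0.


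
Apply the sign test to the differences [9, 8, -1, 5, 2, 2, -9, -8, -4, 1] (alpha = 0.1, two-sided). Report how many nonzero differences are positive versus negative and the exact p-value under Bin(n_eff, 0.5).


Step 1: Discard zero differences. Original n = 10; n_eff = number of nonzero differences = 10.
Nonzero differences (with sign): +9, +8, -1, +5, +2, +2, -9, -8, -4, +1
Step 2: Count signs: positive = 6, negative = 4.
Step 3: Under H0: P(positive) = 0.5, so the number of positives S ~ Bin(10, 0.5).
Step 4: Two-sided exact p-value = sum of Bin(10,0.5) probabilities at or below the observed probability = 0.753906.
Step 5: alpha = 0.1. fail to reject H0.

n_eff = 10, pos = 6, neg = 4, p = 0.753906, fail to reject H0.


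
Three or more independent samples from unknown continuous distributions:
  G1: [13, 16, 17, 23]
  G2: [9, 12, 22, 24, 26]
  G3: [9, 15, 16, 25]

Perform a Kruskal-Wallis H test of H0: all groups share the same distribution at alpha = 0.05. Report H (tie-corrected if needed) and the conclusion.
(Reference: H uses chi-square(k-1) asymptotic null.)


Step 1: Combine all N = 13 observations and assign midranks.
sorted (value, group, rank): (9,G2,1.5), (9,G3,1.5), (12,G2,3), (13,G1,4), (15,G3,5), (16,G1,6.5), (16,G3,6.5), (17,G1,8), (22,G2,9), (23,G1,10), (24,G2,11), (25,G3,12), (26,G2,13)
Step 2: Sum ranks within each group.
R_1 = 28.5 (n_1 = 4)
R_2 = 37.5 (n_2 = 5)
R_3 = 25 (n_3 = 4)
Step 3: H = 12/(N(N+1)) * sum(R_i^2/n_i) - 3(N+1)
     = 12/(13*14) * (28.5^2/4 + 37.5^2/5 + 25^2/4) - 3*14
     = 0.065934 * 640.562 - 42
     = 0.234890.
Step 4: Ties present; correction factor C = 1 - 12/(13^3 - 13) = 0.994505. Corrected H = 0.234890 / 0.994505 = 0.236188.
Step 5: Under H0, H ~ chi^2(2); p-value = 0.888613.
Step 6: alpha = 0.05. fail to reject H0.

H = 0.2362, df = 2, p = 0.888613, fail to reject H0.


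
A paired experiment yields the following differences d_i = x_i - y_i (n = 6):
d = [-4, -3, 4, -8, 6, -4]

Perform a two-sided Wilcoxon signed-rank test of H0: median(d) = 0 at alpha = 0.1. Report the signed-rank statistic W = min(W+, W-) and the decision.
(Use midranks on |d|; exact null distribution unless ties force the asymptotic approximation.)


Step 1: Drop any zero differences (none here) and take |d_i|.
|d| = [4, 3, 4, 8, 6, 4]
Step 2: Midrank |d_i| (ties get averaged ranks).
ranks: |4|->3, |3|->1, |4|->3, |8|->6, |6|->5, |4|->3
Step 3: Attach original signs; sum ranks with positive sign and with negative sign.
W+ = 3 + 5 = 8
W- = 3 + 1 + 6 + 3 = 13
(Check: W+ + W- = 21 should equal n(n+1)/2 = 21.)
Step 4: Test statistic W = min(W+, W-) = 8.
Step 5: Ties in |d|, so use the tie-corrected normal approximation.
        E[W] = n(n+1)/4 = 6*7/4 = 10.5.
        Tie groups: |d|=4 (t=3); sum(t^3 - t) = 24.
        Var[W] = n(n+1)(2n+1)/24 - sum(t^3-t)/48 = 546/24 - 24/48 = 22.25.
        z = (W - E[W]) / sqrt(Var[W]) = (8 - 10.5) / 4.7170 = -0.5300.
        Two-sided p = 2*Phi(z) = 0.596113.
Step 6: alpha = 0.1. fail to reject H0.

W+ = 8, W- = 13, W = min = 8, p = 0.596113, fail to reject H0.


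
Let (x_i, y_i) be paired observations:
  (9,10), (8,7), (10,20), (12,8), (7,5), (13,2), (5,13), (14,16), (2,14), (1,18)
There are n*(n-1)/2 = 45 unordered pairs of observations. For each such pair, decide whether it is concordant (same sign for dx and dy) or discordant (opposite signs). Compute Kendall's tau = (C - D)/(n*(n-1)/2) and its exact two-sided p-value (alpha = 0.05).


Step 1: Enumerate the 45 unordered pairs (i,j) with i<j and classify each by sign(x_j-x_i) * sign(y_j-y_i).
  (1,2):dx=-1,dy=-3->C; (1,3):dx=+1,dy=+10->C; (1,4):dx=+3,dy=-2->D; (1,5):dx=-2,dy=-5->C
  (1,6):dx=+4,dy=-8->D; (1,7):dx=-4,dy=+3->D; (1,8):dx=+5,dy=+6->C; (1,9):dx=-7,dy=+4->D
  (1,10):dx=-8,dy=+8->D; (2,3):dx=+2,dy=+13->C; (2,4):dx=+4,dy=+1->C; (2,5):dx=-1,dy=-2->C
  (2,6):dx=+5,dy=-5->D; (2,7):dx=-3,dy=+6->D; (2,8):dx=+6,dy=+9->C; (2,9):dx=-6,dy=+7->D
  (2,10):dx=-7,dy=+11->D; (3,4):dx=+2,dy=-12->D; (3,5):dx=-3,dy=-15->C; (3,6):dx=+3,dy=-18->D
  (3,7):dx=-5,dy=-7->C; (3,8):dx=+4,dy=-4->D; (3,9):dx=-8,dy=-6->C; (3,10):dx=-9,dy=-2->C
  (4,5):dx=-5,dy=-3->C; (4,6):dx=+1,dy=-6->D; (4,7):dx=-7,dy=+5->D; (4,8):dx=+2,dy=+8->C
  (4,9):dx=-10,dy=+6->D; (4,10):dx=-11,dy=+10->D; (5,6):dx=+6,dy=-3->D; (5,7):dx=-2,dy=+8->D
  (5,8):dx=+7,dy=+11->C; (5,9):dx=-5,dy=+9->D; (5,10):dx=-6,dy=+13->D; (6,7):dx=-8,dy=+11->D
  (6,8):dx=+1,dy=+14->C; (6,9):dx=-11,dy=+12->D; (6,10):dx=-12,dy=+16->D; (7,8):dx=+9,dy=+3->C
  (7,9):dx=-3,dy=+1->D; (7,10):dx=-4,dy=+5->D; (8,9):dx=-12,dy=-2->C; (8,10):dx=-13,dy=+2->D
  (9,10):dx=-1,dy=+4->D
Step 2: C = 18, D = 27, total pairs = 45.
Step 3: tau = (C - D)/(n(n-1)/2) = (18 - 27)/45 = -0.200000.
Step 4: Exact two-sided p-value (enumerate n! = 3628800 permutations of y under H0): p = 0.484313.
Step 5: alpha = 0.05. fail to reject H0.

tau_b = -0.2000 (C=18, D=27), p = 0.484313, fail to reject H0.


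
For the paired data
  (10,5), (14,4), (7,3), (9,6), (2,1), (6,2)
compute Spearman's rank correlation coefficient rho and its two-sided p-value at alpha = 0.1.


Step 1: Rank x and y separately (midranks; no ties here).
rank(x): 10->5, 14->6, 7->3, 9->4, 2->1, 6->2
rank(y): 5->5, 4->4, 3->3, 6->6, 1->1, 2->2
Step 2: d_i = R_x(i) - R_y(i); compute d_i^2.
  (5-5)^2=0, (6-4)^2=4, (3-3)^2=0, (4-6)^2=4, (1-1)^2=0, (2-2)^2=0
sum(d^2) = 8.
Step 3: rho = 1 - 6*8 / (6*(6^2 - 1)) = 1 - 48/210 = 0.771429.
Step 4: Under H0, t = rho * sqrt((n-2)/(1-rho^2)) = 2.4247 ~ t(4).
Step 5: Two-sided p-value from the t-distribution with 4 df = 0.072397.
Step 6: alpha = 0.1. reject H0.

rho = 0.7714, p = 0.072397, reject H0 at alpha = 0.1.


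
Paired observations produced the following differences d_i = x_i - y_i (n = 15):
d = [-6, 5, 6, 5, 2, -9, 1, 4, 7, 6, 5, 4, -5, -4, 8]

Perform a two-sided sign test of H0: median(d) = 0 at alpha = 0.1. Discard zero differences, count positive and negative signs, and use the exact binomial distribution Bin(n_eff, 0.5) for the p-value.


Step 1: Discard zero differences. Original n = 15; n_eff = number of nonzero differences = 15.
Nonzero differences (with sign): -6, +5, +6, +5, +2, -9, +1, +4, +7, +6, +5, +4, -5, -4, +8
Step 2: Count signs: positive = 11, negative = 4.
Step 3: Under H0: P(positive) = 0.5, so the number of positives S ~ Bin(15, 0.5).
Step 4: Two-sided exact p-value = sum of Bin(15,0.5) probabilities at or below the observed probability = 0.118469.
Step 5: alpha = 0.1. fail to reject H0.

n_eff = 15, pos = 11, neg = 4, p = 0.118469, fail to reject H0.


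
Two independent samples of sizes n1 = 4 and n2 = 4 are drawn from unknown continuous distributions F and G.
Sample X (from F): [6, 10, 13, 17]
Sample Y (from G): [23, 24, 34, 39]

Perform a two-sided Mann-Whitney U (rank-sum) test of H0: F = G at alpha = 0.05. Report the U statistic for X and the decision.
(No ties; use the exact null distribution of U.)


Step 1: Combine and sort all 8 observations; assign midranks.
sorted (value, group): (6,X), (10,X), (13,X), (17,X), (23,Y), (24,Y), (34,Y), (39,Y)
ranks: 6->1, 10->2, 13->3, 17->4, 23->5, 24->6, 34->7, 39->8
Step 2: Rank sum for X: R1 = 1 + 2 + 3 + 4 = 10.
Step 3: U_X = R1 - n1(n1+1)/2 = 10 - 4*5/2 = 10 - 10 = 0.
       U_Y = n1*n2 - U_X = 16 - 0 = 16.
Step 4: No ties, so the exact null distribution of U (based on enumerating the C(8,4) = 70 equally likely rank assignments) gives the two-sided p-value.
Step 5: p-value = 0.028571; compare to alpha = 0.05. reject H0.

U_X = 0, p = 0.028571, reject H0 at alpha = 0.05.


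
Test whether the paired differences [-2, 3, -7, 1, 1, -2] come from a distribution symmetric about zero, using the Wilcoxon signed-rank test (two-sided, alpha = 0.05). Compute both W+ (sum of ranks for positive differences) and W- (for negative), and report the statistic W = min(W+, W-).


Step 1: Drop any zero differences (none here) and take |d_i|.
|d| = [2, 3, 7, 1, 1, 2]
Step 2: Midrank |d_i| (ties get averaged ranks).
ranks: |2|->3.5, |3|->5, |7|->6, |1|->1.5, |1|->1.5, |2|->3.5
Step 3: Attach original signs; sum ranks with positive sign and with negative sign.
W+ = 5 + 1.5 + 1.5 = 8
W- = 3.5 + 6 + 3.5 = 13
(Check: W+ + W- = 21 should equal n(n+1)/2 = 21.)
Step 4: Test statistic W = min(W+, W-) = 8.
Step 5: Ties in |d|, so use the tie-corrected normal approximation.
        E[W] = n(n+1)/4 = 6*7/4 = 10.5.
        Tie groups: |d|=1 (t=2), |d|=2 (t=2); sum(t^3 - t) = 12.
        Var[W] = n(n+1)(2n+1)/24 - sum(t^3-t)/48 = 546/24 - 12/48 = 22.5.
        z = (W - E[W]) / sqrt(Var[W]) = (8 - 10.5) / 4.7434 = -0.5270.
        Two-sided p = 2*Phi(z) = 0.598161.
Step 6: alpha = 0.05. fail to reject H0.

W+ = 8, W- = 13, W = min = 8, p = 0.598161, fail to reject H0.


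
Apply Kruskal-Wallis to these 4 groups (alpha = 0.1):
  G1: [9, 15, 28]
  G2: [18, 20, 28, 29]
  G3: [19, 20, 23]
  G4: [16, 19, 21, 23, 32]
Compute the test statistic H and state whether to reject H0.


Step 1: Combine all N = 15 observations and assign midranks.
sorted (value, group, rank): (9,G1,1), (15,G1,2), (16,G4,3), (18,G2,4), (19,G3,5.5), (19,G4,5.5), (20,G2,7.5), (20,G3,7.5), (21,G4,9), (23,G3,10.5), (23,G4,10.5), (28,G1,12.5), (28,G2,12.5), (29,G2,14), (32,G4,15)
Step 2: Sum ranks within each group.
R_1 = 15.5 (n_1 = 3)
R_2 = 38 (n_2 = 4)
R_3 = 23.5 (n_3 = 3)
R_4 = 43 (n_4 = 5)
Step 3: H = 12/(N(N+1)) * sum(R_i^2/n_i) - 3(N+1)
     = 12/(15*16) * (15.5^2/3 + 38^2/4 + 23.5^2/3 + 43^2/5) - 3*16
     = 0.050000 * 994.967 - 48
     = 1.748333.
Step 4: Ties present; correction factor C = 1 - 24/(15^3 - 15) = 0.992857. Corrected H = 1.748333 / 0.992857 = 1.760911.
Step 5: Under H0, H ~ chi^2(3); p-value = 0.623478.
Step 6: alpha = 0.1. fail to reject H0.

H = 1.7609, df = 3, p = 0.623478, fail to reject H0.


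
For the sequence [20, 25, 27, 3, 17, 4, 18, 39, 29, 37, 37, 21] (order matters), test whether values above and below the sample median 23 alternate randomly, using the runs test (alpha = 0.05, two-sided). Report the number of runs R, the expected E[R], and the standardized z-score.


Step 1: Compute median = 23; label A = above, B = below.
Labels in order: BAABBBBAAAAB  (n_A = 6, n_B = 6)
Step 2: Count runs R = 5.
Step 3: Under H0 (random ordering), E[R] = 2*n_A*n_B/(n_A+n_B) + 1 = 2*6*6/12 + 1 = 7.0000.
        Var[R] = 2*n_A*n_B*(2*n_A*n_B - n_A - n_B) / ((n_A+n_B)^2 * (n_A+n_B-1)) = 4320/1584 = 2.7273.
        SD[R] = 1.6514.
Step 4: Continuity-corrected z = (R + 0.5 - E[R]) / SD[R] = (5 + 0.5 - 7.0000) / 1.6514 = -0.9083.
Step 5: Two-sided p-value via normal approximation = 2*(1 - Phi(|z|)) = 0.363722.
Step 6: alpha = 0.05. fail to reject H0.

R = 5, z = -0.9083, p = 0.363722, fail to reject H0.


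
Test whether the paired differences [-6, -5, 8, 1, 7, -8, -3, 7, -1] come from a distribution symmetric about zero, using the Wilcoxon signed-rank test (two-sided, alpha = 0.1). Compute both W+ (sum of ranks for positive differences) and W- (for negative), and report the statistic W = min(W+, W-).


Step 1: Drop any zero differences (none here) and take |d_i|.
|d| = [6, 5, 8, 1, 7, 8, 3, 7, 1]
Step 2: Midrank |d_i| (ties get averaged ranks).
ranks: |6|->5, |5|->4, |8|->8.5, |1|->1.5, |7|->6.5, |8|->8.5, |3|->3, |7|->6.5, |1|->1.5
Step 3: Attach original signs; sum ranks with positive sign and with negative sign.
W+ = 8.5 + 1.5 + 6.5 + 6.5 = 23
W- = 5 + 4 + 8.5 + 3 + 1.5 = 22
(Check: W+ + W- = 45 should equal n(n+1)/2 = 45.)
Step 4: Test statistic W = min(W+, W-) = 22.
Step 5: Ties in |d|, so use the tie-corrected normal approximation.
        E[W] = n(n+1)/4 = 9*10/4 = 22.5.
        Tie groups: |d|=1 (t=2), |d|=7 (t=2), |d|=8 (t=2); sum(t^3 - t) = 18.
        Var[W] = n(n+1)(2n+1)/24 - sum(t^3-t)/48 = 1710/24 - 18/48 = 70.875.
        z = (W - E[W]) / sqrt(Var[W]) = (22 - 22.5) / 8.4187 = -0.0594.
        Two-sided p = 2*Phi(z) = 0.952640.
Step 6: alpha = 0.1. fail to reject H0.

W+ = 23, W- = 22, W = min = 22, p = 0.952640, fail to reject H0.


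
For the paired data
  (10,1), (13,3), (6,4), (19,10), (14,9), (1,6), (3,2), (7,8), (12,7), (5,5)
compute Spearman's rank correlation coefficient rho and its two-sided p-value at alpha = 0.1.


Step 1: Rank x and y separately (midranks; no ties here).
rank(x): 10->6, 13->8, 6->4, 19->10, 14->9, 1->1, 3->2, 7->5, 12->7, 5->3
rank(y): 1->1, 3->3, 4->4, 10->10, 9->9, 6->6, 2->2, 8->8, 7->7, 5->5
Step 2: d_i = R_x(i) - R_y(i); compute d_i^2.
  (6-1)^2=25, (8-3)^2=25, (4-4)^2=0, (10-10)^2=0, (9-9)^2=0, (1-6)^2=25, (2-2)^2=0, (5-8)^2=9, (7-7)^2=0, (3-5)^2=4
sum(d^2) = 88.
Step 3: rho = 1 - 6*88 / (10*(10^2 - 1)) = 1 - 528/990 = 0.466667.
Step 4: Under H0, t = rho * sqrt((n-2)/(1-rho^2)) = 1.4924 ~ t(8).
Step 5: Two-sided p-value from the t-distribution with 8 df = 0.173939.
Step 6: alpha = 0.1. fail to reject H0.

rho = 0.4667, p = 0.173939, fail to reject H0 at alpha = 0.1.


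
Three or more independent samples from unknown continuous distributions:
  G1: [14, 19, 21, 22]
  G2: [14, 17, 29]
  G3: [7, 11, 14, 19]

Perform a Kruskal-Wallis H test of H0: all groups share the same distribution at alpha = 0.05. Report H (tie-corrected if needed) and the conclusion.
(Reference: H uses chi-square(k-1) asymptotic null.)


Step 1: Combine all N = 11 observations and assign midranks.
sorted (value, group, rank): (7,G3,1), (11,G3,2), (14,G1,4), (14,G2,4), (14,G3,4), (17,G2,6), (19,G1,7.5), (19,G3,7.5), (21,G1,9), (22,G1,10), (29,G2,11)
Step 2: Sum ranks within each group.
R_1 = 30.5 (n_1 = 4)
R_2 = 21 (n_2 = 3)
R_3 = 14.5 (n_3 = 4)
Step 3: H = 12/(N(N+1)) * sum(R_i^2/n_i) - 3(N+1)
     = 12/(11*12) * (30.5^2/4 + 21^2/3 + 14.5^2/4) - 3*12
     = 0.090909 * 432.125 - 36
     = 3.284091.
Step 4: Ties present; correction factor C = 1 - 30/(11^3 - 11) = 0.977273. Corrected H = 3.284091 / 0.977273 = 3.360465.
Step 5: Under H0, H ~ chi^2(2); p-value = 0.186331.
Step 6: alpha = 0.05. fail to reject H0.

H = 3.3605, df = 2, p = 0.186331, fail to reject H0.


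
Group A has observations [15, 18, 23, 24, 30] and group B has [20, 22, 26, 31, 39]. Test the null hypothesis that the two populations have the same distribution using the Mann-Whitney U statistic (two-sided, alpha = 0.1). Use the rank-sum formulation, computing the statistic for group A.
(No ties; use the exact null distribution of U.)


Step 1: Combine and sort all 10 observations; assign midranks.
sorted (value, group): (15,X), (18,X), (20,Y), (22,Y), (23,X), (24,X), (26,Y), (30,X), (31,Y), (39,Y)
ranks: 15->1, 18->2, 20->3, 22->4, 23->5, 24->6, 26->7, 30->8, 31->9, 39->10
Step 2: Rank sum for X: R1 = 1 + 2 + 5 + 6 + 8 = 22.
Step 3: U_X = R1 - n1(n1+1)/2 = 22 - 5*6/2 = 22 - 15 = 7.
       U_Y = n1*n2 - U_X = 25 - 7 = 18.
Step 4: No ties, so the exact null distribution of U (based on enumerating the C(10,5) = 252 equally likely rank assignments) gives the two-sided p-value.
Step 5: p-value = 0.309524; compare to alpha = 0.1. fail to reject H0.

U_X = 7, p = 0.309524, fail to reject H0 at alpha = 0.1.


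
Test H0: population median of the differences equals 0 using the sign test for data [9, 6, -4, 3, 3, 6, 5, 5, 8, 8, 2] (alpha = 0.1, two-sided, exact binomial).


Step 1: Discard zero differences. Original n = 11; n_eff = number of nonzero differences = 11.
Nonzero differences (with sign): +9, +6, -4, +3, +3, +6, +5, +5, +8, +8, +2
Step 2: Count signs: positive = 10, negative = 1.
Step 3: Under H0: P(positive) = 0.5, so the number of positives S ~ Bin(11, 0.5).
Step 4: Two-sided exact p-value = sum of Bin(11,0.5) probabilities at or below the observed probability = 0.011719.
Step 5: alpha = 0.1. reject H0.

n_eff = 11, pos = 10, neg = 1, p = 0.011719, reject H0.


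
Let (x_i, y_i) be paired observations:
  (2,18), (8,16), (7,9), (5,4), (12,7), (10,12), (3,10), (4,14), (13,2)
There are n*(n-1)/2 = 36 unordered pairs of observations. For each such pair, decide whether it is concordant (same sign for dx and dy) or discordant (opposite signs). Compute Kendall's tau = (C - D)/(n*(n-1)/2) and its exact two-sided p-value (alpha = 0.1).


Step 1: Enumerate the 36 unordered pairs (i,j) with i<j and classify each by sign(x_j-x_i) * sign(y_j-y_i).
  (1,2):dx=+6,dy=-2->D; (1,3):dx=+5,dy=-9->D; (1,4):dx=+3,dy=-14->D; (1,5):dx=+10,dy=-11->D
  (1,6):dx=+8,dy=-6->D; (1,7):dx=+1,dy=-8->D; (1,8):dx=+2,dy=-4->D; (1,9):dx=+11,dy=-16->D
  (2,3):dx=-1,dy=-7->C; (2,4):dx=-3,dy=-12->C; (2,5):dx=+4,dy=-9->D; (2,6):dx=+2,dy=-4->D
  (2,7):dx=-5,dy=-6->C; (2,8):dx=-4,dy=-2->C; (2,9):dx=+5,dy=-14->D; (3,4):dx=-2,dy=-5->C
  (3,5):dx=+5,dy=-2->D; (3,6):dx=+3,dy=+3->C; (3,7):dx=-4,dy=+1->D; (3,8):dx=-3,dy=+5->D
  (3,9):dx=+6,dy=-7->D; (4,5):dx=+7,dy=+3->C; (4,6):dx=+5,dy=+8->C; (4,7):dx=-2,dy=+6->D
  (4,8):dx=-1,dy=+10->D; (4,9):dx=+8,dy=-2->D; (5,6):dx=-2,dy=+5->D; (5,7):dx=-9,dy=+3->D
  (5,8):dx=-8,dy=+7->D; (5,9):dx=+1,dy=-5->D; (6,7):dx=-7,dy=-2->C; (6,8):dx=-6,dy=+2->D
  (6,9):dx=+3,dy=-10->D; (7,8):dx=+1,dy=+4->C; (7,9):dx=+10,dy=-8->D; (8,9):dx=+9,dy=-12->D
Step 2: C = 10, D = 26, total pairs = 36.
Step 3: tau = (C - D)/(n(n-1)/2) = (10 - 26)/36 = -0.444444.
Step 4: Exact two-sided p-value (enumerate n! = 362880 permutations of y under H0): p = 0.119439.
Step 5: alpha = 0.1. fail to reject H0.

tau_b = -0.4444 (C=10, D=26), p = 0.119439, fail to reject H0.


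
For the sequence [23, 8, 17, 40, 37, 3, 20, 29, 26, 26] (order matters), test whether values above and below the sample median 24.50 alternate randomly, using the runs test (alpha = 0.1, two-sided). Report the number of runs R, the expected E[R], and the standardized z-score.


Step 1: Compute median = 24.50; label A = above, B = below.
Labels in order: BBBAABBAAA  (n_A = 5, n_B = 5)
Step 2: Count runs R = 4.
Step 3: Under H0 (random ordering), E[R] = 2*n_A*n_B/(n_A+n_B) + 1 = 2*5*5/10 + 1 = 6.0000.
        Var[R] = 2*n_A*n_B*(2*n_A*n_B - n_A - n_B) / ((n_A+n_B)^2 * (n_A+n_B-1)) = 2000/900 = 2.2222.
        SD[R] = 1.4907.
Step 4: Continuity-corrected z = (R + 0.5 - E[R]) / SD[R] = (4 + 0.5 - 6.0000) / 1.4907 = -1.0062.
Step 5: Two-sided p-value via normal approximation = 2*(1 - Phi(|z|)) = 0.314305.
Step 6: alpha = 0.1. fail to reject H0.

R = 4, z = -1.0062, p = 0.314305, fail to reject H0.


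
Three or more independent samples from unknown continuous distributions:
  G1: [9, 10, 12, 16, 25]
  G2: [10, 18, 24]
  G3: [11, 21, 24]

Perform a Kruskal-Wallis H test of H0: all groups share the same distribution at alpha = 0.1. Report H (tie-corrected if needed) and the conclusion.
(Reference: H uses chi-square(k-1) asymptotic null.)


Step 1: Combine all N = 11 observations and assign midranks.
sorted (value, group, rank): (9,G1,1), (10,G1,2.5), (10,G2,2.5), (11,G3,4), (12,G1,5), (16,G1,6), (18,G2,7), (21,G3,8), (24,G2,9.5), (24,G3,9.5), (25,G1,11)
Step 2: Sum ranks within each group.
R_1 = 25.5 (n_1 = 5)
R_2 = 19 (n_2 = 3)
R_3 = 21.5 (n_3 = 3)
Step 3: H = 12/(N(N+1)) * sum(R_i^2/n_i) - 3(N+1)
     = 12/(11*12) * (25.5^2/5 + 19^2/3 + 21.5^2/3) - 3*12
     = 0.090909 * 404.467 - 36
     = 0.769697.
Step 4: Ties present; correction factor C = 1 - 12/(11^3 - 11) = 0.990909. Corrected H = 0.769697 / 0.990909 = 0.776758.
Step 5: Under H0, H ~ chi^2(2); p-value = 0.678155.
Step 6: alpha = 0.1. fail to reject H0.

H = 0.7768, df = 2, p = 0.678155, fail to reject H0.


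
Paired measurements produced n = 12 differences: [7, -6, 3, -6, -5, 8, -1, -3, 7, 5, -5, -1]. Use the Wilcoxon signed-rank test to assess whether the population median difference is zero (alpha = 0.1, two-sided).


Step 1: Drop any zero differences (none here) and take |d_i|.
|d| = [7, 6, 3, 6, 5, 8, 1, 3, 7, 5, 5, 1]
Step 2: Midrank |d_i| (ties get averaged ranks).
ranks: |7|->10.5, |6|->8.5, |3|->3.5, |6|->8.5, |5|->6, |8|->12, |1|->1.5, |3|->3.5, |7|->10.5, |5|->6, |5|->6, |1|->1.5
Step 3: Attach original signs; sum ranks with positive sign and with negative sign.
W+ = 10.5 + 3.5 + 12 + 10.5 + 6 = 42.5
W- = 8.5 + 8.5 + 6 + 1.5 + 3.5 + 6 + 1.5 = 35.5
(Check: W+ + W- = 78 should equal n(n+1)/2 = 78.)
Step 4: Test statistic W = min(W+, W-) = 35.5.
Step 5: Ties in |d|, so use the tie-corrected normal approximation.
        E[W] = n(n+1)/4 = 12*13/4 = 39.
        Tie groups: |d|=1 (t=2), |d|=3 (t=2), |d|=5 (t=3), |d|=6 (t=2), |d|=7 (t=2); sum(t^3 - t) = 48.
        Var[W] = n(n+1)(2n+1)/24 - sum(t^3-t)/48 = 3900/24 - 48/48 = 161.5.
        z = (W - E[W]) / sqrt(Var[W]) = (35.5 - 39) / 12.7083 = -0.2754.
        Two-sided p = 2*Phi(z) = 0.783000.
Step 6: alpha = 0.1. fail to reject H0.

W+ = 42.5, W- = 35.5, W = min = 35.5, p = 0.783000, fail to reject H0.


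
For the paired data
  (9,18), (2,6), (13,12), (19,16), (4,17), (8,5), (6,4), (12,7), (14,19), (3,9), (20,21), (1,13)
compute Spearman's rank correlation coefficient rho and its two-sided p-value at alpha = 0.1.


Step 1: Rank x and y separately (midranks; no ties here).
rank(x): 9->7, 2->2, 13->9, 19->11, 4->4, 8->6, 6->5, 12->8, 14->10, 3->3, 20->12, 1->1
rank(y): 18->10, 6->3, 12->6, 16->8, 17->9, 5->2, 4->1, 7->4, 19->11, 9->5, 21->12, 13->7
Step 2: d_i = R_x(i) - R_y(i); compute d_i^2.
  (7-10)^2=9, (2-3)^2=1, (9-6)^2=9, (11-8)^2=9, (4-9)^2=25, (6-2)^2=16, (5-1)^2=16, (8-4)^2=16, (10-11)^2=1, (3-5)^2=4, (12-12)^2=0, (1-7)^2=36
sum(d^2) = 142.
Step 3: rho = 1 - 6*142 / (12*(12^2 - 1)) = 1 - 852/1716 = 0.503497.
Step 4: Under H0, t = rho * sqrt((n-2)/(1-rho^2)) = 1.8428 ~ t(10).
Step 5: Two-sided p-value from the t-distribution with 10 df = 0.095157.
Step 6: alpha = 0.1. reject H0.

rho = 0.5035, p = 0.095157, reject H0 at alpha = 0.1.


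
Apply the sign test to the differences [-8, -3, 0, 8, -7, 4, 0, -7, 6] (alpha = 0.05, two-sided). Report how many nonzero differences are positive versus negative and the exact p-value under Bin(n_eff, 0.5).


Step 1: Discard zero differences. Original n = 9; n_eff = number of nonzero differences = 7.
Nonzero differences (with sign): -8, -3, +8, -7, +4, -7, +6
Step 2: Count signs: positive = 3, negative = 4.
Step 3: Under H0: P(positive) = 0.5, so the number of positives S ~ Bin(7, 0.5).
Step 4: Two-sided exact p-value = sum of Bin(7,0.5) probabilities at or below the observed probability = 1.000000.
Step 5: alpha = 0.05. fail to reject H0.

n_eff = 7, pos = 3, neg = 4, p = 1.000000, fail to reject H0.


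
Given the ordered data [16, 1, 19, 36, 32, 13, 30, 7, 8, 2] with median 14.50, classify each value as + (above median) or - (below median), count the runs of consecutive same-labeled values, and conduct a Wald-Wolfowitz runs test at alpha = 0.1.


Step 1: Compute median = 14.50; label A = above, B = below.
Labels in order: ABAAABABBB  (n_A = 5, n_B = 5)
Step 2: Count runs R = 6.
Step 3: Under H0 (random ordering), E[R] = 2*n_A*n_B/(n_A+n_B) + 1 = 2*5*5/10 + 1 = 6.0000.
        Var[R] = 2*n_A*n_B*(2*n_A*n_B - n_A - n_B) / ((n_A+n_B)^2 * (n_A+n_B-1)) = 2000/900 = 2.2222.
        SD[R] = 1.4907.
Step 4: R = E[R], so z = 0 with no continuity correction.
Step 5: Two-sided p-value via normal approximation = 2*(1 - Phi(|z|)) = 1.000000.
Step 6: alpha = 0.1. fail to reject H0.

R = 6, z = 0.0000, p = 1.000000, fail to reject H0.


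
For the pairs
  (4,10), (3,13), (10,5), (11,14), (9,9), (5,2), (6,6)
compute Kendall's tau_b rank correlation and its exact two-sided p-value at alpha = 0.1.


Step 1: Enumerate the 21 unordered pairs (i,j) with i<j and classify each by sign(x_j-x_i) * sign(y_j-y_i).
  (1,2):dx=-1,dy=+3->D; (1,3):dx=+6,dy=-5->D; (1,4):dx=+7,dy=+4->C; (1,5):dx=+5,dy=-1->D
  (1,6):dx=+1,dy=-8->D; (1,7):dx=+2,dy=-4->D; (2,3):dx=+7,dy=-8->D; (2,4):dx=+8,dy=+1->C
  (2,5):dx=+6,dy=-4->D; (2,6):dx=+2,dy=-11->D; (2,7):dx=+3,dy=-7->D; (3,4):dx=+1,dy=+9->C
  (3,5):dx=-1,dy=+4->D; (3,6):dx=-5,dy=-3->C; (3,7):dx=-4,dy=+1->D; (4,5):dx=-2,dy=-5->C
  (4,6):dx=-6,dy=-12->C; (4,7):dx=-5,dy=-8->C; (5,6):dx=-4,dy=-7->C; (5,7):dx=-3,dy=-3->C
  (6,7):dx=+1,dy=+4->C
Step 2: C = 10, D = 11, total pairs = 21.
Step 3: tau = (C - D)/(n(n-1)/2) = (10 - 11)/21 = -0.047619.
Step 4: Exact two-sided p-value (enumerate n! = 5040 permutations of y under H0): p = 1.000000.
Step 5: alpha = 0.1. fail to reject H0.

tau_b = -0.0476 (C=10, D=11), p = 1.000000, fail to reject H0.


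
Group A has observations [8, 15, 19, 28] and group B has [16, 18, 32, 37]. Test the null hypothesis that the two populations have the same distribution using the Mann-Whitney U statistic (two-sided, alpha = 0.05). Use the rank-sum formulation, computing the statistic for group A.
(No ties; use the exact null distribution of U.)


Step 1: Combine and sort all 8 observations; assign midranks.
sorted (value, group): (8,X), (15,X), (16,Y), (18,Y), (19,X), (28,X), (32,Y), (37,Y)
ranks: 8->1, 15->2, 16->3, 18->4, 19->5, 28->6, 32->7, 37->8
Step 2: Rank sum for X: R1 = 1 + 2 + 5 + 6 = 14.
Step 3: U_X = R1 - n1(n1+1)/2 = 14 - 4*5/2 = 14 - 10 = 4.
       U_Y = n1*n2 - U_X = 16 - 4 = 12.
Step 4: No ties, so the exact null distribution of U (based on enumerating the C(8,4) = 70 equally likely rank assignments) gives the two-sided p-value.
Step 5: p-value = 0.342857; compare to alpha = 0.05. fail to reject H0.

U_X = 4, p = 0.342857, fail to reject H0 at alpha = 0.05.


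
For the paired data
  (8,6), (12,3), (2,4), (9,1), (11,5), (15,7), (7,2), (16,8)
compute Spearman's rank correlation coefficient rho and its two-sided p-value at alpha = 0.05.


Step 1: Rank x and y separately (midranks; no ties here).
rank(x): 8->3, 12->6, 2->1, 9->4, 11->5, 15->7, 7->2, 16->8
rank(y): 6->6, 3->3, 4->4, 1->1, 5->5, 7->7, 2->2, 8->8
Step 2: d_i = R_x(i) - R_y(i); compute d_i^2.
  (3-6)^2=9, (6-3)^2=9, (1-4)^2=9, (4-1)^2=9, (5-5)^2=0, (7-7)^2=0, (2-2)^2=0, (8-8)^2=0
sum(d^2) = 36.
Step 3: rho = 1 - 6*36 / (8*(8^2 - 1)) = 1 - 216/504 = 0.571429.
Step 4: Under H0, t = rho * sqrt((n-2)/(1-rho^2)) = 1.7056 ~ t(6).
Step 5: Two-sided p-value from the t-distribution with 6 df = 0.138960.
Step 6: alpha = 0.05. fail to reject H0.

rho = 0.5714, p = 0.138960, fail to reject H0 at alpha = 0.05.


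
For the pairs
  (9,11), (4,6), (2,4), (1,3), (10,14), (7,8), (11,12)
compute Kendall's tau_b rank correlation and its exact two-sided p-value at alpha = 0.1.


Step 1: Enumerate the 21 unordered pairs (i,j) with i<j and classify each by sign(x_j-x_i) * sign(y_j-y_i).
  (1,2):dx=-5,dy=-5->C; (1,3):dx=-7,dy=-7->C; (1,4):dx=-8,dy=-8->C; (1,5):dx=+1,dy=+3->C
  (1,6):dx=-2,dy=-3->C; (1,7):dx=+2,dy=+1->C; (2,3):dx=-2,dy=-2->C; (2,4):dx=-3,dy=-3->C
  (2,5):dx=+6,dy=+8->C; (2,6):dx=+3,dy=+2->C; (2,7):dx=+7,dy=+6->C; (3,4):dx=-1,dy=-1->C
  (3,5):dx=+8,dy=+10->C; (3,6):dx=+5,dy=+4->C; (3,7):dx=+9,dy=+8->C; (4,5):dx=+9,dy=+11->C
  (4,6):dx=+6,dy=+5->C; (4,7):dx=+10,dy=+9->C; (5,6):dx=-3,dy=-6->C; (5,7):dx=+1,dy=-2->D
  (6,7):dx=+4,dy=+4->C
Step 2: C = 20, D = 1, total pairs = 21.
Step 3: tau = (C - D)/(n(n-1)/2) = (20 - 1)/21 = 0.904762.
Step 4: Exact two-sided p-value (enumerate n! = 5040 permutations of y under H0): p = 0.002778.
Step 5: alpha = 0.1. reject H0.

tau_b = 0.9048 (C=20, D=1), p = 0.002778, reject H0.


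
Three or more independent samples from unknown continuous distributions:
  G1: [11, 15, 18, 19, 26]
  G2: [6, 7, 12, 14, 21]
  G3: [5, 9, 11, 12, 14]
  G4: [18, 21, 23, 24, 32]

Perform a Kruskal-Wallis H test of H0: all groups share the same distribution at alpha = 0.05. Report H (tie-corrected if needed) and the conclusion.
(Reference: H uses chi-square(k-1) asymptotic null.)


Step 1: Combine all N = 20 observations and assign midranks.
sorted (value, group, rank): (5,G3,1), (6,G2,2), (7,G2,3), (9,G3,4), (11,G1,5.5), (11,G3,5.5), (12,G2,7.5), (12,G3,7.5), (14,G2,9.5), (14,G3,9.5), (15,G1,11), (18,G1,12.5), (18,G4,12.5), (19,G1,14), (21,G2,15.5), (21,G4,15.5), (23,G4,17), (24,G4,18), (26,G1,19), (32,G4,20)
Step 2: Sum ranks within each group.
R_1 = 62 (n_1 = 5)
R_2 = 37.5 (n_2 = 5)
R_3 = 27.5 (n_3 = 5)
R_4 = 83 (n_4 = 5)
Step 3: H = 12/(N(N+1)) * sum(R_i^2/n_i) - 3(N+1)
     = 12/(20*21) * (62^2/5 + 37.5^2/5 + 27.5^2/5 + 83^2/5) - 3*21
     = 0.028571 * 2579.1 - 63
     = 10.688571.
Step 4: Ties present; correction factor C = 1 - 30/(20^3 - 20) = 0.996241. Corrected H = 10.688571 / 0.996241 = 10.728906.
Step 5: Under H0, H ~ chi^2(3); p-value = 0.013286.
Step 6: alpha = 0.05. reject H0.

H = 10.7289, df = 3, p = 0.013286, reject H0.


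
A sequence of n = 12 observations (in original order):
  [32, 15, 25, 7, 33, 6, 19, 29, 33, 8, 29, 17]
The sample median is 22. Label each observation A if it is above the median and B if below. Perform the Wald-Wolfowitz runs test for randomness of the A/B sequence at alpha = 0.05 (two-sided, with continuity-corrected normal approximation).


Step 1: Compute median = 22; label A = above, B = below.
Labels in order: ABABABBAABAB  (n_A = 6, n_B = 6)
Step 2: Count runs R = 10.
Step 3: Under H0 (random ordering), E[R] = 2*n_A*n_B/(n_A+n_B) + 1 = 2*6*6/12 + 1 = 7.0000.
        Var[R] = 2*n_A*n_B*(2*n_A*n_B - n_A - n_B) / ((n_A+n_B)^2 * (n_A+n_B-1)) = 4320/1584 = 2.7273.
        SD[R] = 1.6514.
Step 4: Continuity-corrected z = (R - 0.5 - E[R]) / SD[R] = (10 - 0.5 - 7.0000) / 1.6514 = 1.5138.
Step 5: Two-sided p-value via normal approximation = 2*(1 - Phi(|z|)) = 0.130070.
Step 6: alpha = 0.05. fail to reject H0.

R = 10, z = 1.5138, p = 0.130070, fail to reject H0.


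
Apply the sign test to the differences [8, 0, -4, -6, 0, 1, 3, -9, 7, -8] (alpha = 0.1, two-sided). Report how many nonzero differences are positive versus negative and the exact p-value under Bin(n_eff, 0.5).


Step 1: Discard zero differences. Original n = 10; n_eff = number of nonzero differences = 8.
Nonzero differences (with sign): +8, -4, -6, +1, +3, -9, +7, -8
Step 2: Count signs: positive = 4, negative = 4.
Step 3: Under H0: P(positive) = 0.5, so the number of positives S ~ Bin(8, 0.5).
Step 4: Two-sided exact p-value = sum of Bin(8,0.5) probabilities at or below the observed probability = 1.000000.
Step 5: alpha = 0.1. fail to reject H0.

n_eff = 8, pos = 4, neg = 4, p = 1.000000, fail to reject H0.


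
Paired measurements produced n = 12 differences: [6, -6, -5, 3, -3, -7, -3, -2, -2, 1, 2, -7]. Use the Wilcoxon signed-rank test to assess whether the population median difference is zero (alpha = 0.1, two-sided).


Step 1: Drop any zero differences (none here) and take |d_i|.
|d| = [6, 6, 5, 3, 3, 7, 3, 2, 2, 1, 2, 7]
Step 2: Midrank |d_i| (ties get averaged ranks).
ranks: |6|->9.5, |6|->9.5, |5|->8, |3|->6, |3|->6, |7|->11.5, |3|->6, |2|->3, |2|->3, |1|->1, |2|->3, |7|->11.5
Step 3: Attach original signs; sum ranks with positive sign and with negative sign.
W+ = 9.5 + 6 + 1 + 3 = 19.5
W- = 9.5 + 8 + 6 + 11.5 + 6 + 3 + 3 + 11.5 = 58.5
(Check: W+ + W- = 78 should equal n(n+1)/2 = 78.)
Step 4: Test statistic W = min(W+, W-) = 19.5.
Step 5: Ties in |d|, so use the tie-corrected normal approximation.
        E[W] = n(n+1)/4 = 12*13/4 = 39.
        Tie groups: |d|=2 (t=3), |d|=3 (t=3), |d|=6 (t=2), |d|=7 (t=2); sum(t^3 - t) = 60.
        Var[W] = n(n+1)(2n+1)/24 - sum(t^3-t)/48 = 3900/24 - 60/48 = 161.25.
        z = (W - E[W]) / sqrt(Var[W]) = (19.5 - 39) / 12.6984 = -1.5356.
        Two-sided p = 2*Phi(z) = 0.124631.
Step 6: alpha = 0.1. fail to reject H0.

W+ = 19.5, W- = 58.5, W = min = 19.5, p = 0.124631, fail to reject H0.


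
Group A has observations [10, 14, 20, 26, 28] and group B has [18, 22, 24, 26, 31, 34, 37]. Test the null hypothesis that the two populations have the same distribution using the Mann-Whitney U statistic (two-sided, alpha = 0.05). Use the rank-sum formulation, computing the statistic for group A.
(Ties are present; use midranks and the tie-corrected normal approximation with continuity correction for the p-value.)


Step 1: Combine and sort all 12 observations; assign midranks.
sorted (value, group): (10,X), (14,X), (18,Y), (20,X), (22,Y), (24,Y), (26,X), (26,Y), (28,X), (31,Y), (34,Y), (37,Y)
ranks: 10->1, 14->2, 18->3, 20->4, 22->5, 24->6, 26->7.5, 26->7.5, 28->9, 31->10, 34->11, 37->12
Step 2: Rank sum for X: R1 = 1 + 2 + 4 + 7.5 + 9 = 23.5.
Step 3: U_X = R1 - n1(n1+1)/2 = 23.5 - 5*6/2 = 23.5 - 15 = 8.5.
       U_Y = n1*n2 - U_X = 35 - 8.5 = 26.5.
Step 4: Ties are present, so use the tie-corrected normal approximation (with continuity correction) for the p-value.
Step 5: p-value = 0.166721; compare to alpha = 0.05. fail to reject H0.

U_X = 8.5, p = 0.166721, fail to reject H0 at alpha = 0.05.


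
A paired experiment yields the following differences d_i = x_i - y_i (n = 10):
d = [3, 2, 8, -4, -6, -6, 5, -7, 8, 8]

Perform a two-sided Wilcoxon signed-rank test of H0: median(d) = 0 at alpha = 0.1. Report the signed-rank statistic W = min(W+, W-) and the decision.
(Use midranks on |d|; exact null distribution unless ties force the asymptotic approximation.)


Step 1: Drop any zero differences (none here) and take |d_i|.
|d| = [3, 2, 8, 4, 6, 6, 5, 7, 8, 8]
Step 2: Midrank |d_i| (ties get averaged ranks).
ranks: |3|->2, |2|->1, |8|->9, |4|->3, |6|->5.5, |6|->5.5, |5|->4, |7|->7, |8|->9, |8|->9
Step 3: Attach original signs; sum ranks with positive sign and with negative sign.
W+ = 2 + 1 + 9 + 4 + 9 + 9 = 34
W- = 3 + 5.5 + 5.5 + 7 = 21
(Check: W+ + W- = 55 should equal n(n+1)/2 = 55.)
Step 4: Test statistic W = min(W+, W-) = 21.
Step 5: Ties in |d|, so use the tie-corrected normal approximation.
        E[W] = n(n+1)/4 = 10*11/4 = 27.5.
        Tie groups: |d|=6 (t=2), |d|=8 (t=3); sum(t^3 - t) = 30.
        Var[W] = n(n+1)(2n+1)/24 - sum(t^3-t)/48 = 2310/24 - 30/48 = 95.625.
        z = (W - E[W]) / sqrt(Var[W]) = (21 - 27.5) / 9.7788 = -0.6647.
        Two-sided p = 2*Phi(z) = 0.506240.
Step 6: alpha = 0.1. fail to reject H0.

W+ = 34, W- = 21, W = min = 21, p = 0.506240, fail to reject H0.


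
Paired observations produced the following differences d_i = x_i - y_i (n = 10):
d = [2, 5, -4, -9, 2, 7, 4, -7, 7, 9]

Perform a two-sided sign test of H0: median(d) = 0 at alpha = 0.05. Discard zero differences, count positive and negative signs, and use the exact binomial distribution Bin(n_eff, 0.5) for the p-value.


Step 1: Discard zero differences. Original n = 10; n_eff = number of nonzero differences = 10.
Nonzero differences (with sign): +2, +5, -4, -9, +2, +7, +4, -7, +7, +9
Step 2: Count signs: positive = 7, negative = 3.
Step 3: Under H0: P(positive) = 0.5, so the number of positives S ~ Bin(10, 0.5).
Step 4: Two-sided exact p-value = sum of Bin(10,0.5) probabilities at or below the observed probability = 0.343750.
Step 5: alpha = 0.05. fail to reject H0.

n_eff = 10, pos = 7, neg = 3, p = 0.343750, fail to reject H0.
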